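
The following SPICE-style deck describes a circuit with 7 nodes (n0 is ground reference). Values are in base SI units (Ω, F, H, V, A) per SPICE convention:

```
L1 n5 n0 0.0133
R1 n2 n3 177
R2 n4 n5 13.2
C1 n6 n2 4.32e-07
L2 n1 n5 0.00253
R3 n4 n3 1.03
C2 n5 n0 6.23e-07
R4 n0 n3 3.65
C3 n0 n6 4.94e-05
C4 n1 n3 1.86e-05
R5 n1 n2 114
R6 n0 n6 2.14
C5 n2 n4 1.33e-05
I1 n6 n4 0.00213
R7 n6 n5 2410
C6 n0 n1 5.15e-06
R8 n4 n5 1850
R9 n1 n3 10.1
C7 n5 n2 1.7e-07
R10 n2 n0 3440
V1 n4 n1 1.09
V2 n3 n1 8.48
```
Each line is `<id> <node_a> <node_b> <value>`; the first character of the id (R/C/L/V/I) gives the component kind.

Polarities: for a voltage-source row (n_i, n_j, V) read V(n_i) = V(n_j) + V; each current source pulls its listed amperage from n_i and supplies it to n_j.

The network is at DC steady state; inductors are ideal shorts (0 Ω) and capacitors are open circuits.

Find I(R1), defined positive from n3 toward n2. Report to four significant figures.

Apply KCL at each of the 6 non-ground nodes and solve the resulting linear system.
Node n1: branches {L2, C4, R5, C6, R9, V1, V2} → V_1 = 0.000
Node n2: branches {R1, C1, R5, C5, C7, R10} → V_2 = 3.256
Node n3: branches {R1, R3, R4, C4, R9, V2} → V_3 = 8.480
Node n4: branches {R2, R3, C5, I1, R8, V1} → V_4 = 1.090
Node n5: branches {L1, R2, L2, C2, R7, R8, C7} → V_5 = 0.000
Node n6: branches {C1, C3, R6, I1, R7} → V_6 = -0.004554
Source currents: i(L1)=-2.322, i(L2)=-2.405, i(V1)=7.094, i(V2)=-10.37

0.02951 A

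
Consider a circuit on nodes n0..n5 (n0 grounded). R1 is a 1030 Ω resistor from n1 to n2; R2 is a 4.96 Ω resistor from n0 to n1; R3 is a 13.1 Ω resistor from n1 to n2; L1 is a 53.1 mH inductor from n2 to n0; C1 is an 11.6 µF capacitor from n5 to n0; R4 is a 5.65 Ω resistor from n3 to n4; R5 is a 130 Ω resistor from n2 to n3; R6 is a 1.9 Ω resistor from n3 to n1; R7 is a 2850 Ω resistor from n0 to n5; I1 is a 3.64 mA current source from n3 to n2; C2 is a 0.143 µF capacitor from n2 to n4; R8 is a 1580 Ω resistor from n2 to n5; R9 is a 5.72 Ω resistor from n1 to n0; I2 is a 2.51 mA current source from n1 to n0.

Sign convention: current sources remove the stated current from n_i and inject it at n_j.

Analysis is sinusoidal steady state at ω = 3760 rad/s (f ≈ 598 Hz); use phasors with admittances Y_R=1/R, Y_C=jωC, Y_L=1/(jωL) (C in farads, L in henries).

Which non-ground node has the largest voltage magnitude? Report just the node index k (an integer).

Apply KCL at each of the 5 non-ground nodes and solve the resulting linear system.
Node n1: branches {R1, R2, R3, R6, R9, I2} → V_1 = -0.006756+0.0004627j
Node n2: branches {R1, R3, L1, R5, I1, C2, R8} → V_2 = 0.03512+0.002215j
Node n3: branches {R4, R5, R6, I1} → V_3 = -0.01297+0.0005364j
Node n4: branches {R4, C2} → V_4 = -0.01298+0.0006825j
Node n5: branches {C1, R7, R8} → V_5 = 4.361e-05-0.0005087j

2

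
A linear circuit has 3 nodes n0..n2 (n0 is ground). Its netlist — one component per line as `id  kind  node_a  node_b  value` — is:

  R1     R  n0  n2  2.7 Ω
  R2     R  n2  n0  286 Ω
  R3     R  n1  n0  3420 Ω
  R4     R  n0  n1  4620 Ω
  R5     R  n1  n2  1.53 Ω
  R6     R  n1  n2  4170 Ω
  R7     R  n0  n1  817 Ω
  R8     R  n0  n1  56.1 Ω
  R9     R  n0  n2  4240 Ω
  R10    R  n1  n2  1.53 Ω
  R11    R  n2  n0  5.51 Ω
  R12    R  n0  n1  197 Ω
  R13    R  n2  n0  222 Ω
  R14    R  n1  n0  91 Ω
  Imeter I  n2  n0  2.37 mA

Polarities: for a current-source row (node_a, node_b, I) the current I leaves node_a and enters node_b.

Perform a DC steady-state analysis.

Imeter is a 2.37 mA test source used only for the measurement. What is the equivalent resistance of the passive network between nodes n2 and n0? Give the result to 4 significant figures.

Apply KCL at each of the 2 non-ground nodes and solve the resulting linear system.
Node n1: branches {R3, R4, R5, R6, R7, R8, R10, R12, R14} → V_1 = -0.003879
Node n2: branches {R1, R2, R5, R6, R9, R10, R11, R13, Imeter} → V_2 = -0.003985

R_eq = 1.681 Ω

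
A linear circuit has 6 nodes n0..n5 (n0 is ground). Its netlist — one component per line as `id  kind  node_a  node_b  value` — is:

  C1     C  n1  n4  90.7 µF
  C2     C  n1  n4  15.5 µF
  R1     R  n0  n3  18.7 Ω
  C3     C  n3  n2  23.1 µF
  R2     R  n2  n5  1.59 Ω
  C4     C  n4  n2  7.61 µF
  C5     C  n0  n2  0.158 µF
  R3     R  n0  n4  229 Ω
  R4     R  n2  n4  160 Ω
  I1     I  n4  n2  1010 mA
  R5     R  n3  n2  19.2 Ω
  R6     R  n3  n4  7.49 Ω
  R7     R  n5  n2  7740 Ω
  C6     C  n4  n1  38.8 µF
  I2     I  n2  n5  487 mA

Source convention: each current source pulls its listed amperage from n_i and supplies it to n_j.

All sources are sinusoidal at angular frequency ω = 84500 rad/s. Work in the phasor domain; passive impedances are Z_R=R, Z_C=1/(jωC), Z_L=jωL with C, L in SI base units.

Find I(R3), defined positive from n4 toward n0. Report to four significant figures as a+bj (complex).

-0.001831+0.005930j A

Element admittances at ω=84500 rad/s:
  Y(C1) = 0.000+7.664j S between n1,n4
  Y(C2) = 0.000+1.310j S between n1,n4
  Y(R1) = 0.05348+0.000j S between n0,n3
  Y(C3) = 0.000+1.952j S between n3,n2
  Y(R2) = 0.6289+0.000j S between n2,n5
  Y(C4) = 0.000+0.6430j S between n4,n2
  Y(C5) = 0.000+0.01335j S between n0,n2
  Y(R3) = 0.004367+0.000j S between n0,n4
  Y(R4) = 0.006250+0.000j S between n2,n4
  I1: injects 1.01 A into n2 (from n4)
  Y(R5) = 0.05208+0.000j S between n3,n2
  Y(R6) = 0.1335+0.000j S between n3,n4
  Y(R7) = 0.0001292+0.000j S between n5,n2
  Y(C6) = 0.000+3.279j S between n4,n1
  I2: injects 0.487 A into n5 (from n2)
Assemble and solve the 5×5 MNA system:
  V(n1)=-0.4193+1.358j  V(n2)=-0.09577-0.1188j  V(n3)=0.004589-0.08697j  V(n4)=-0.4193+1.358j  V(n5)=0.6784-0.1188j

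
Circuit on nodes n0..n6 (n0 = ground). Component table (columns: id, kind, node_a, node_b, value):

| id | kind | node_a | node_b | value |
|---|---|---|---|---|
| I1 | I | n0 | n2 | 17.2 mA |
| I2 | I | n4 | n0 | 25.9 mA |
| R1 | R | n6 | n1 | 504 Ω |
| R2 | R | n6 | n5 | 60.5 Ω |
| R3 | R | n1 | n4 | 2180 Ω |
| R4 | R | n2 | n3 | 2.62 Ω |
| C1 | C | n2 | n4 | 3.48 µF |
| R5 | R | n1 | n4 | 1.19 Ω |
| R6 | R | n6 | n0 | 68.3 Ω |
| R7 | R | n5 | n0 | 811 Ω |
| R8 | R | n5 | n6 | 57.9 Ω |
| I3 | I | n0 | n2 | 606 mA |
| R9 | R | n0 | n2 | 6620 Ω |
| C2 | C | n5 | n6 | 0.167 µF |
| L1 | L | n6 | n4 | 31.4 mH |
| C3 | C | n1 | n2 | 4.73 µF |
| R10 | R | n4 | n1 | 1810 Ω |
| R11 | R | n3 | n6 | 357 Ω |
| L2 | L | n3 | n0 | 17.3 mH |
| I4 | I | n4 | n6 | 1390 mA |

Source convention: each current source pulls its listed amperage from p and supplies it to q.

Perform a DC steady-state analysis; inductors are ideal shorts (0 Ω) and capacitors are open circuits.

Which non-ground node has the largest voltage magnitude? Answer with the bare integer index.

Apply KCL at each of the 6 non-ground nodes and solve the resulting linear system.
Node n1: branches {R1, R3, R5, C3, R10} → V_1 = -1.390
Node n2: branches {I1, R4, C1, I3, R9, C3} → V_2 = 1.632
Node n3: branches {R4, R11, L2} → V_3 = 0.000
Node n4: branches {I2, R3, C1, R5, L1, R10, I4} → V_4 = -1.390
Node n5: branches {R2, R7, R8, C2} → V_5 = -1.341
Node n6: branches {R1, R2, R6, R8, C2, L1, R11, I4} → V_6 = -1.390
Source currents: i(L1)=1.416, i(L2)=0.6191

2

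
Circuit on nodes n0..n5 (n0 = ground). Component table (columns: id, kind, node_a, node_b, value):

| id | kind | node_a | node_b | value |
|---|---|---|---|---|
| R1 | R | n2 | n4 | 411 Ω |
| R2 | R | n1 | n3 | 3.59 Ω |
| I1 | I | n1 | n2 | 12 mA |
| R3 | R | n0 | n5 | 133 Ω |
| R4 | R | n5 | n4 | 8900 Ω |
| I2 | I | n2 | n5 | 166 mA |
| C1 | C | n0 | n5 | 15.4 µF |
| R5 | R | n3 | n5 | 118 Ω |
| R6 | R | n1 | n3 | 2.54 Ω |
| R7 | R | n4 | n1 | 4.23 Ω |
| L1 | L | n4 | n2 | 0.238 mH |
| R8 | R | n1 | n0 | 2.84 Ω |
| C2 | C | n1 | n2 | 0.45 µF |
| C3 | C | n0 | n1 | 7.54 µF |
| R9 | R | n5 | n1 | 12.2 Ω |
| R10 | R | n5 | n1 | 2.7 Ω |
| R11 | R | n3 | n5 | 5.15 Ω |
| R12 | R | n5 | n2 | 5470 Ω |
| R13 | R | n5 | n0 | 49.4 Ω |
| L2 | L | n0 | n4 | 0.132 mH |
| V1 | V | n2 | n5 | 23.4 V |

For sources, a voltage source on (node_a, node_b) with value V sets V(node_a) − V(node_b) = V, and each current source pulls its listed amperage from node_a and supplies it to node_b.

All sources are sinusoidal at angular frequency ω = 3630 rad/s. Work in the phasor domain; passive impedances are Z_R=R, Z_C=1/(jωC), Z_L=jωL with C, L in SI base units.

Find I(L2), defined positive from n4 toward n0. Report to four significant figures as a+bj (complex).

MNA unknowns: 5 node voltages V₁..V_5 plus 1 source current (V1)
R1: Y=0.002433+0.000j on G[2,4]
R2: Y=0.2786+0.000j on G[1,3]
I1: z[1]−=0.012, z[2]+=0.012
R3: Y=0.007519+0.000j on G[0,5]
R4: Y=0.0001124+0.000j on G[5,4]
I2: z[2]−=0.166, z[5]+=0.166
C1: Y=0.000+0.05590j on G[0,5]
R5: Y=0.008475+0.000j on G[3,5]
R6: Y=0.3937+0.000j on G[1,3]
R7: Y=0.2364+0.000j on G[4,1]
L1: Y=0.000-1.157j on G[4,2]
R8: Y=0.3521+0.000j on G[1,0]
C2: Y=0.000+0.001633j on G[1,2]
C3: Y=0.000+0.02737j on G[0,1]
R9: Y=0.08197+0.000j on G[5,1]
R10: Y=0.3704+0.000j on G[5,1]
R11: Y=0.1942+0.000j on G[3,5]
R12: Y=0.0001828+0.000j on G[5,2]
R13: Y=0.02024+0.000j on G[5,0]
L2: Y=0.000-2.087j on G[0,4]
V1: row V2−V5=23.4, i_V1 at 2,5
solve → V1=-10.97+5.427j, V2=1.482+9.197j, V3=-13.50+6.301j, V4=0.3071+2.460j, V5=-21.92+9.197j
aux → i_V1=-7.953+1.323j

5.133-0.6409j A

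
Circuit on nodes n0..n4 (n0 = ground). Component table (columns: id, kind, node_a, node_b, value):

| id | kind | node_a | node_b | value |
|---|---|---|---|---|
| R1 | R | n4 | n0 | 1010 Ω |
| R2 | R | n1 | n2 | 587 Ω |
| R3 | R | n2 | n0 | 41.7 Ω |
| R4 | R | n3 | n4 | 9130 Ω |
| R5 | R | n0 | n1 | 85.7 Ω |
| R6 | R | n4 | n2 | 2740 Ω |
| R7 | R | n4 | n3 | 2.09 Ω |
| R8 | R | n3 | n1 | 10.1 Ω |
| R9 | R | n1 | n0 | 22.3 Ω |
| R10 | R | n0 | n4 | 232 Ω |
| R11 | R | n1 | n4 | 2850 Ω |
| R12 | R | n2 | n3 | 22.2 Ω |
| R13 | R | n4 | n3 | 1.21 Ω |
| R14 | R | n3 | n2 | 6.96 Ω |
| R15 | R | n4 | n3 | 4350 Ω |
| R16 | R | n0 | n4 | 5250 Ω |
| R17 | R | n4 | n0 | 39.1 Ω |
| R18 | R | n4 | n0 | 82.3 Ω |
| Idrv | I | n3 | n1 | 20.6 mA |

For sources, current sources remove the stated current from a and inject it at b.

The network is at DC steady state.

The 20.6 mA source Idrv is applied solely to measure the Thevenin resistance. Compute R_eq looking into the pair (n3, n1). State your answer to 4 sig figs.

MNA unknowns: 4 node voltages V₁..V_4
R1: Y=0.0009901 on G[4,0]
R2: Y=0.001704 on G[1,2]
R3: Y=0.02398 on G[2,0]
R4: Y=0.0001095 on G[3,4]
R5: Y=0.01167 on G[0,1]
R6: Y=0.0003650 on G[4,2]
R7: Y=0.4785 on G[4,3]
R8: Y=0.09901 on G[3,1]
R9: Y=0.04484 on G[1,0]
R10: Y=0.004310 on G[0,4]
R11: Y=0.0003509 on G[1,4]
R12: Y=0.04505 on G[2,3]
R13: Y=0.8264 on G[4,3]
R14: Y=0.1437 on G[3,2]
R15: Y=0.0002299 on G[4,3]
R16: Y=0.0001905 on G[0,4]
R17: Y=0.02558 on G[4,0]
R18: Y=0.01215 on G[4,0]
Idrv: z[3]−=0.0206, z[1]+=0.0206
solve → V1=0.08292, V2=-0.06512, V3=-0.07472, V4=-0.07229

R_eq = 7.652 Ω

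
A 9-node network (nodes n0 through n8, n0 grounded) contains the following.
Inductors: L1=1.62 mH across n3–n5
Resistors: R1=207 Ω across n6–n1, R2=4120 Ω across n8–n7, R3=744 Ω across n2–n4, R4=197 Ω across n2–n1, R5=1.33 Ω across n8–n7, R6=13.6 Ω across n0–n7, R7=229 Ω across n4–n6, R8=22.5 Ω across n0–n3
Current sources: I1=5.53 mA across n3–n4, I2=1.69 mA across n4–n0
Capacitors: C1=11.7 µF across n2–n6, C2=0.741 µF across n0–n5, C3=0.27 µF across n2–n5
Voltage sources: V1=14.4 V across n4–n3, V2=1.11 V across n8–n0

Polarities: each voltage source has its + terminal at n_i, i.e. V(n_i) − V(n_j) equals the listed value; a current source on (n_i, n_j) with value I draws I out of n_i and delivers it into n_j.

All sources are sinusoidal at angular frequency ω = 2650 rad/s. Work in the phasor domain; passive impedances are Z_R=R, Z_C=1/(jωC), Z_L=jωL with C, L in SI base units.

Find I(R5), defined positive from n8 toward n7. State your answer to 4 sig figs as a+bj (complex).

0.07433+0.000j A

Apply KCL at each of the 8 non-ground nodes and solve the resulting linear system.
Node n1: branches {R1, R4} → V_1 = 14.07-1.754j
Node n2: branches {R3, R4, C1, C3} → V_2 = 13.95-1.752j
Node n3: branches {L1, I1, R8, V1} → V_3 = -0.03762+0.003597j
Node n4: branches {R3, I1, I2, R7, V1} → V_4 = 14.36+0.003597j
Node n5: branches {L1, C2, C3} → V_5 = -0.08142+0.009084j
Node n6: branches {R1, C1, R7} → V_6 = 14.20-1.755j
Node n7: branches {R2, R5, R6} → V_7 = 1.011+0.000j
Node n8: branches {R2, R5, V2} → V_8 = 1.110+0.000j
Source currents: i(V1)=0.002580-0.01004j, i(V2)=-0.07435+0.000j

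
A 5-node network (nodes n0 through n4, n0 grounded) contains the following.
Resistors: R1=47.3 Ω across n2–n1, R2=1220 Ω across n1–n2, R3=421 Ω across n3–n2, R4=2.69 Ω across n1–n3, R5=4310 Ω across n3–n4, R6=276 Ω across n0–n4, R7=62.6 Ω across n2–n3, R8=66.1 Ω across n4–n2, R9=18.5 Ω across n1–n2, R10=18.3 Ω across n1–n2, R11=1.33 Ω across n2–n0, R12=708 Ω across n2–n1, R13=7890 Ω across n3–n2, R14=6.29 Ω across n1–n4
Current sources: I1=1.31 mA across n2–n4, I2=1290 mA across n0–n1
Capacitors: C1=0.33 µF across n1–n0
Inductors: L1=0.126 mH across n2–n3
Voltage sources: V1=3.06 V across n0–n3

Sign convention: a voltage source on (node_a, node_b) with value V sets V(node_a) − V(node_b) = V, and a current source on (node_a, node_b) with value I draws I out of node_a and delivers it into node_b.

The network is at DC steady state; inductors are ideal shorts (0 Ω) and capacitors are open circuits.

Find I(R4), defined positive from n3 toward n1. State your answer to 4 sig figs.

Element admittances at DC:
  Y(R1) = 0.02114 S between n2,n1
  Y(R2) = 0.0008197 S between n1,n2
  Y(R3) = 0.002375 S between n3,n2
  Y(R4) = 0.3717 S between n1,n3
  Y(R5) = 0.0002320 S between n3,n4
  I1: injects 0.00131 A into n4 (from n2)
  Y(C1) = 0.000 S between n1,n0
  Y(R6) = 0.003623 S between n0,n4
  Y(R7) = 0.01597 S between n2,n3
  L1: short n2↔n3 (DC inductor)
  Y(R8) = 0.01513 S between n4,n2
  Y(R9) = 0.05405 S between n1,n2
  I2: injects 1.29 A into n1 (from n0)
  Y(R10) = 0.05464 S between n1,n2
  Y(R11) = 0.7519 S between n2,n0
  Y(R12) = 0.001412 S between n2,n1
  Y(R13) = 0.0001267 S between n3,n2
  Y(R14) = 0.1590 S between n1,n4
  V1: constraint V(n0)−V(n3) = 3.06
Assemble and solve the 6×6 MNA system:
  V(n1)=-0.5617  V(n2)=-3.060  V(n3)=-3.060  V(n4)=-0.7585
  i(L1)=2.664  i(V1)=-3.594

-0.9287 A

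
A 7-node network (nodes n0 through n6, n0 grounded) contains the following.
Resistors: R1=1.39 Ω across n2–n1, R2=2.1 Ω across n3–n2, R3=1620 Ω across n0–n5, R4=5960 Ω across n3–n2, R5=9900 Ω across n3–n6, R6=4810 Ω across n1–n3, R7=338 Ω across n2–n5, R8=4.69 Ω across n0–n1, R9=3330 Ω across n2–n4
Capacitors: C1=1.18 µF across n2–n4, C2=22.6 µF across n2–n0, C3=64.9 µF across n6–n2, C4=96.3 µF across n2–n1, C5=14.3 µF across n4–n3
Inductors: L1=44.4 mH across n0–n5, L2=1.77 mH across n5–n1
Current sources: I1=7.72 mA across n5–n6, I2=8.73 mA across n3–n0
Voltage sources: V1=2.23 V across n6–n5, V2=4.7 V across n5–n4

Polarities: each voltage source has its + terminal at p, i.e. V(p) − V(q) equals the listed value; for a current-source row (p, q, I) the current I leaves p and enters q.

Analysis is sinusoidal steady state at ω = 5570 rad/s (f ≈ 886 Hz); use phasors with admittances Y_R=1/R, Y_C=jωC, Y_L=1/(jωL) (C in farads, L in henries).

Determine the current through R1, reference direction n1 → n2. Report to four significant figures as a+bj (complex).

0.04021+0.08800j A

MNA unknowns: 6 node voltages V₁..V_6 plus 2 source currents (V1, V2)
R1: Y=0.7194+0.000j on G[2,1]
R2: Y=0.4762+0.000j on G[3,2]
R3: Y=0.0006173+0.000j on G[0,5]
C1: Y=0.000+0.006573j on G[2,4]
L1: Y=0.000-0.004044j on G[0,5]
I1: z[5]−=0.00772, z[6]+=0.00772
C2: Y=0.000+0.1259j on G[2,0]
L2: Y=0.000-0.1014j on G[5,1]
I2: z[3]−=0.00873, z[0]+=0.00873
R4: Y=0.0001678+0.000j on G[3,2]
R5: Y=0.0001010+0.000j on G[3,6]
R6: Y=0.0002079+0.000j on G[1,3]
R7: Y=0.002959+0.000j on G[2,5]
R8: Y=0.2132+0.000j on G[0,1]
C3: Y=0.000+0.3615j on G[6,2]
R9: Y=0.0003003+0.000j on G[2,4]
C4: Y=0.000+0.5364j on G[2,1]
C5: Y=0.000+0.07965j on G[4,3]
V1: row V6−V5=2.23, i_V1 at 6,5
V2: row V5−V4=4.7, i_V2 at 5,4
solve → V1=-0.07237+0.05123j, V2=-0.1283-0.07110j, V3=-0.2611-1.038j, V4=-6.045-0.3510j, V5=-1.345-0.3510j, V6=0.8845-0.3510j
aux → i_V1=-0.09356-0.3662j, i_V2=-0.05464-0.4997j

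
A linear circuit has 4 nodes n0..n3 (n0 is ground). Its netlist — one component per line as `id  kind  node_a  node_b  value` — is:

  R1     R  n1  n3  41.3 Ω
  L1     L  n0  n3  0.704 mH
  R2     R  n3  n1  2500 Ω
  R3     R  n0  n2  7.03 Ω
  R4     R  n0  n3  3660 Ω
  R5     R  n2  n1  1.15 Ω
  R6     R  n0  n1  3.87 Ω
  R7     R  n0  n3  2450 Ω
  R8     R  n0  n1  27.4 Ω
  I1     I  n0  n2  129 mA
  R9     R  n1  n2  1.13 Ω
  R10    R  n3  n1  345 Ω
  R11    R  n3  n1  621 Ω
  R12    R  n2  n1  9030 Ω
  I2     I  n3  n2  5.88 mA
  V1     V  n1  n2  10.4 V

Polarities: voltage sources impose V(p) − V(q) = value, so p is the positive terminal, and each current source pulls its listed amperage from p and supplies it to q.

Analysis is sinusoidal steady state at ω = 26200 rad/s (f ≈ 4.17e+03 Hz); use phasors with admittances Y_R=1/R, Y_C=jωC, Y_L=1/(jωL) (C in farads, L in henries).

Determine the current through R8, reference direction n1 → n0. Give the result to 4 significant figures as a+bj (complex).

0.1280+0.003152j A

Element admittances at ω=26200 rad/s:
  Y(R1) = 0.02421+0.000j S between n1,n3
  Y(L1) = 0.000-0.05422j S between n0,n3
  Y(R2) = 0.0004000+0.000j S between n3,n1
  Y(R3) = 0.1422+0.000j S between n0,n2
  Y(R4) = 0.0002732+0.000j S between n0,n3
  Y(R5) = 0.8696+0.000j S between n2,n1
  Y(R6) = 0.2584+0.000j S between n0,n1
  Y(R7) = 0.0004082+0.000j S between n0,n3
  Y(R8) = 0.03650+0.000j S between n0,n1
  I1: injects 0.129 A into n2 (from n0)
  Y(R9) = 0.8850+0.000j S between n1,n2
  Y(R10) = 0.002899+0.000j S between n3,n1
  Y(R11) = 0.001610+0.000j S between n3,n1
  Y(R12) = 0.0001107+0.000j S between n2,n1
  I2: injects 0.00588 A into n2 (from n3)
  V1: constraint V(n1)−V(n2) = 10.4
Assemble and solve the 4×4 MNA system:
  V(n1)=3.507+0.08637j  V(n2)=-6.893+0.08637j  V(n3)=0.7138+1.383j
  i(V1)=-19.36+0.01229j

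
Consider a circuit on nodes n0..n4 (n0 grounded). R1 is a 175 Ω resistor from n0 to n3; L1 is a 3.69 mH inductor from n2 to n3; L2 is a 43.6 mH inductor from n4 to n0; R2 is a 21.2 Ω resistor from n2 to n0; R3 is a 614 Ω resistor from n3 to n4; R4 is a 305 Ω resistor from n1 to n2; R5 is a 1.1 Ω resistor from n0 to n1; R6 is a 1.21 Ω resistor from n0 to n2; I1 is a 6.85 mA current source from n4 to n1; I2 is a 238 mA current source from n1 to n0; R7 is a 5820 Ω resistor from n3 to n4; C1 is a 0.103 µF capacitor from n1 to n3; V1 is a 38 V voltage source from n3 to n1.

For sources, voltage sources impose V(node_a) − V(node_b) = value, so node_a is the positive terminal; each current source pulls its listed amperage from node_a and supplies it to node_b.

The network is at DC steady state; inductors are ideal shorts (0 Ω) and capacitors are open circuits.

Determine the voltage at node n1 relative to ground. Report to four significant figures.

-18.83 V

Apply KCL at each of the 4 non-ground nodes and solve the resulting linear system.
Node n1: branches {R4, R5, I1, I2, C1, V1} → V_1 = -18.83
Node n2: branches {L1, R2, R4, R6} → V_2 = 19.17
Node n3: branches {R1, L1, R3, R7, C1, V1} → V_3 = 19.17
Node n4: branches {L2, R3, I1, R7} → V_4 = 0.000
Source currents: i(L1)=-16.87, i(L2)=0.02766, i(V1)=-17.01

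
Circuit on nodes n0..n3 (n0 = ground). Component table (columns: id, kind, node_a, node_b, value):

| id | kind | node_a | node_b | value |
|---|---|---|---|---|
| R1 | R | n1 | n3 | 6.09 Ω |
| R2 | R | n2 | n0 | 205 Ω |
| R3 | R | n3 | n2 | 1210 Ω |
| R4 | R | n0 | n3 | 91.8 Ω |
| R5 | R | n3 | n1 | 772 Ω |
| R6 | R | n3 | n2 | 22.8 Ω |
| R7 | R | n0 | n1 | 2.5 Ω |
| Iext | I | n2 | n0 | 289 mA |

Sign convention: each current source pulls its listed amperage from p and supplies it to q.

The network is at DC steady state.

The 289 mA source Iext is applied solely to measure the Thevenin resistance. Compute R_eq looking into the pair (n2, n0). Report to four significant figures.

Apply KCL at each of the 3 non-ground nodes and solve the resulting linear system.
Node n1: branches {R1, R5, R7} → V_1 = -0.5761
Node n2: branches {R2, R3, R6, Iext} → V_2 = -7.606
Node n3: branches {R1, R3, R4, R5, R6} → V_3 = -1.969

R_eq = 26.32 Ω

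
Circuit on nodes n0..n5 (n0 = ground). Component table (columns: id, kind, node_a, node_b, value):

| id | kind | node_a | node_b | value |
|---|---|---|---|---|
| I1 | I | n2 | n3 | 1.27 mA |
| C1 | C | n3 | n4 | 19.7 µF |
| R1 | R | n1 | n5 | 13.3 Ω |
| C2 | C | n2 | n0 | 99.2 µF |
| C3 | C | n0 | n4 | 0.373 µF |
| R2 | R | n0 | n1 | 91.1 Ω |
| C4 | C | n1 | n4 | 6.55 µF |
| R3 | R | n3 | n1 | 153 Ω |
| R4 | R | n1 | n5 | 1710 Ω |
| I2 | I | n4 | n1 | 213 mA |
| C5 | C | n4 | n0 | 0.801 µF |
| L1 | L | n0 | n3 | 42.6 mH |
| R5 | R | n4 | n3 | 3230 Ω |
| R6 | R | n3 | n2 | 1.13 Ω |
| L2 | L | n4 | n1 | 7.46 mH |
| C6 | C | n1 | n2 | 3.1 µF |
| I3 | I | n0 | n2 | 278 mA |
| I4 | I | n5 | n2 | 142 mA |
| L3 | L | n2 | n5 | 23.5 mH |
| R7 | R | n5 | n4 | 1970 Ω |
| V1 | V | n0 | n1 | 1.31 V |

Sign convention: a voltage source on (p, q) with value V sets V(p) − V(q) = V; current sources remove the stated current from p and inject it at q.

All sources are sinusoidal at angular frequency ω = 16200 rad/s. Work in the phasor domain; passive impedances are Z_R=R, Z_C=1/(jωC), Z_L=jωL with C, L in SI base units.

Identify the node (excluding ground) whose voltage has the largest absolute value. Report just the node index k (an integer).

5

Apply KCL at each of the 5 non-ground nodes and solve the resulting linear system.
Node n1: branches {R1, R2, C4, R3, R4, I2, L2, C6, V1} → V_1 = -1.310+0.000j
Node n2: branches {I1, C2, R6, C6, I3, I4, L3} → V_2 = -0.07635-0.1435j
Node n3: branches {I1, C1, R3, L1, R5, R6} → V_3 = -0.2809-0.2213j
Node n4: branches {C1, C3, C4, I2, C5, R5, L2, R7} → V_4 = -0.5004+0.3295j
Node n5: branches {R1, R4, I4, L3, R7} → V_5 = -3.168-0.1043j
Source currents: i(V1)=-0.06833-0.1318j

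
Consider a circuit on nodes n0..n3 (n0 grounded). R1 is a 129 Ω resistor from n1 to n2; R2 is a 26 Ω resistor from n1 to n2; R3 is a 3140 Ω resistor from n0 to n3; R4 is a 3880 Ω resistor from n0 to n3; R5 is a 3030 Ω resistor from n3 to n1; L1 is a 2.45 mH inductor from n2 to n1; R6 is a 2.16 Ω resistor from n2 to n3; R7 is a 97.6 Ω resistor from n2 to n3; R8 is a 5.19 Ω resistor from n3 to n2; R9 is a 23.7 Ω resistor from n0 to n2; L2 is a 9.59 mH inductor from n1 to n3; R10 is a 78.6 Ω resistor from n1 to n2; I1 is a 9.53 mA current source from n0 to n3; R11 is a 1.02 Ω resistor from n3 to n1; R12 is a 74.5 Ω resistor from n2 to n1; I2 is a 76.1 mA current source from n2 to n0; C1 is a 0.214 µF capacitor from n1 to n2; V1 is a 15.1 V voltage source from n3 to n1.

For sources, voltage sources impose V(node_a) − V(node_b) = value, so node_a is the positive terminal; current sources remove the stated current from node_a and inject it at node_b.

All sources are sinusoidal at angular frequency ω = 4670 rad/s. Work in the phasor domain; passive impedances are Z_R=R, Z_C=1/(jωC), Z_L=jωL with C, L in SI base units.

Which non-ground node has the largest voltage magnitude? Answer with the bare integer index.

1

MNA unknowns: 3 node voltages V₁..V_3 plus 1 source current (V1)
R1: Y=0.007752+0.000j on G[1,2]
R2: Y=0.03846+0.000j on G[1,2]
R3: Y=0.0003185+0.000j on G[0,3]
R4: Y=0.0002577+0.000j on G[0,3]
R5: Y=0.0003300+0.000j on G[3,1]
L1: Y=0.000-0.08740j on G[2,1]
R6: Y=0.4630+0.000j on G[2,3]
R7: Y=0.01025+0.000j on G[2,3]
R8: Y=0.1927+0.000j on G[3,2]
R9: Y=0.04219+0.000j on G[0,2]
L2: Y=0.000-0.02233j on G[1,3]
R10: Y=0.01272+0.000j on G[1,2]
I1: z[0]−=0.00953, z[3]+=0.00953
R11: Y=0.9804+0.000j on G[3,1]
R12: Y=0.01342+0.000j on G[2,1]
I2: z[2]−=0.0761, z[0]+=0.0761
C1: Y=0.000+0.0009994j on G[1,2]
V1: row V3−V1=15.1, i_V1 at 3,1
solve → V1=-15.00-1.549j, V2=-1.579+0.02115j, V3=0.09754-1.549j
aux → i_V1=-15.92+1.383j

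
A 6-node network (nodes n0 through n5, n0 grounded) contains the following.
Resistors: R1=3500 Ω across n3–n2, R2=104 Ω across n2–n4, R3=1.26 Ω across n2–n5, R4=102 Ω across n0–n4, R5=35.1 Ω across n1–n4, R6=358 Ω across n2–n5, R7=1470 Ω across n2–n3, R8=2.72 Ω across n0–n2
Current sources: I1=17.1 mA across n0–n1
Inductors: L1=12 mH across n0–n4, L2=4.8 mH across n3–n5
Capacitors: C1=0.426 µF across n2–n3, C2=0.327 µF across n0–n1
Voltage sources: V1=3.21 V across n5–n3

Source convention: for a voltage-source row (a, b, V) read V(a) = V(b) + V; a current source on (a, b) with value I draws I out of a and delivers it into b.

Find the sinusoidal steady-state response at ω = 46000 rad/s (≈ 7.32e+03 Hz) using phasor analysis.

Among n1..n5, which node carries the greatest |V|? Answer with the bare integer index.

MNA unknowns: 5 node voltages V₁..V_5 plus 1 source current (V1)
R1: Y=0.0002857+0.000j on G[3,2]
I1: z[0]−=0.0171, z[1]+=0.0171
L1: Y=0.000-0.001812j on G[0,4]
C1: Y=0.000+0.01960j on G[2,3]
R2: Y=0.009615+0.000j on G[2,4]
R3: Y=0.7937+0.000j on G[2,5]
R4: Y=0.009804+0.000j on G[0,4]
R5: Y=0.02849+0.000j on G[1,4]
R6: Y=0.002793+0.000j on G[2,5]
L2: Y=0.000-0.004529j on G[3,5]
R7: Y=0.0006803+0.000j on G[2,3]
R8: Y=0.3676+0.000j on G[0,2]
C2: Y=0.000+0.01504j on G[0,1]
V1: row V5−V3=3.21, i_V1 at 5,3
solve → V1=0.5791-0.7258j, V2=0.009229-0.01071j, V3=-3.195+0.06803j, V4=0.3621-0.4201j, V5=0.01505+0.06803j
aux → i_V1=-0.004638-0.04817j

3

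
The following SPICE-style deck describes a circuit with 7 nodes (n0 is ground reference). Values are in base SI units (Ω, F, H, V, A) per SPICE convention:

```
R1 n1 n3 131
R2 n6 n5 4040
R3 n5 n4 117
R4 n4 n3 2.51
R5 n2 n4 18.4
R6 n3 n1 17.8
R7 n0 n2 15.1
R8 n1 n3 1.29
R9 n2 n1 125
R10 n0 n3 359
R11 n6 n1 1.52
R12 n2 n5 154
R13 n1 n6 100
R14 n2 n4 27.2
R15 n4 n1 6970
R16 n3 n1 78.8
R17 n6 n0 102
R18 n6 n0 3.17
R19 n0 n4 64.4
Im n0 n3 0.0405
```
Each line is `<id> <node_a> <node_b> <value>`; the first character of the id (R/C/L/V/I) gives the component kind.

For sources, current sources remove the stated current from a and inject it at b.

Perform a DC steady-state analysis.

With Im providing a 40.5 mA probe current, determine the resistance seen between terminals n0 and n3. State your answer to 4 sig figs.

Element admittances at DC:
  Y(R1) = 0.007634 S between n1,n3
  Y(R2) = 0.0002475 S between n6,n5
  Y(R3) = 0.008547 S between n5,n4
  Y(R4) = 0.3984 S between n4,n3
  Y(R5) = 0.05435 S between n2,n4
  Y(R6) = 0.05618 S between n3,n1
  Y(R7) = 0.06623 S between n0,n2
  Y(R8) = 0.7752 S between n1,n3
  Y(R9) = 0.008000 S between n2,n1
  Y(R10) = 0.002786 S between n0,n3
  Y(R11) = 0.6579 S between n6,n1
  Y(R12) = 0.006494 S between n2,n5
  Y(R13) = 0.01000 S between n1,n6
  Y(R14) = 0.03676 S between n2,n4
  Y(R15) = 0.0001435 S between n4,n1
  Y(R16) = 0.01269 S between n3,n1
  Y(R17) = 0.009804 S between n6,n0
  Y(R18) = 0.3155 S between n6,n0
  Y(R19) = 0.01553 S between n0,n4
  Im: injects 0.0405 A into n3 (from n0)
Assemble and solve the 6×6 MNA system:
  V(n1)=0.1426  V(n2)=0.09565  V(n3)=0.1797  V(n4)=0.1585  V(n5)=0.1308  V(n6)=0.09593

R_eq = 4.437 Ω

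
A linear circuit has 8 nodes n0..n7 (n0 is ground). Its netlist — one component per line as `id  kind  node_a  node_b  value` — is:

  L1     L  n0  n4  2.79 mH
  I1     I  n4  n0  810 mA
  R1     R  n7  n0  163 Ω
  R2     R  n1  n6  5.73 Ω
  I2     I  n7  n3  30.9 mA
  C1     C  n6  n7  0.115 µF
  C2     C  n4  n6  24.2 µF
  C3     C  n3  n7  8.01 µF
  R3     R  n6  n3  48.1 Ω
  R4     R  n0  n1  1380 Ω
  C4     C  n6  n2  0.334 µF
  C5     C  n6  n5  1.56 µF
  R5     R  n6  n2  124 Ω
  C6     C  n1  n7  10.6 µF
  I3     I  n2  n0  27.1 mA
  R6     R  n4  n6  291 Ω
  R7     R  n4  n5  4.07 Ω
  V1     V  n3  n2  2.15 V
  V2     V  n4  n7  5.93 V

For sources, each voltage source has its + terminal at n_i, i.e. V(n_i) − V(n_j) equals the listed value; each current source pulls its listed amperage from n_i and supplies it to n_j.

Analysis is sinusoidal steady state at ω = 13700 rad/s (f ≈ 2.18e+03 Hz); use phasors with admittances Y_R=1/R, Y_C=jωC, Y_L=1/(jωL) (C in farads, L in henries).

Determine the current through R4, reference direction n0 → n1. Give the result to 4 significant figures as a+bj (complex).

0.007469+0.02183j A

MNA unknowns: 7 node voltages V₁..V_7 plus 2 source currents (V1, V2)
L1: Y=0.000-0.02616j on G[0,4]
I1: z[4]−=0.81, z[0]+=0.81
R1: Y=0.006135+0.000j on G[7,0]
R2: Y=0.1745+0.000j on G[1,6]
I2: z[7]−=0.0309, z[3]+=0.0309
C1: Y=0.000+0.001575j on G[6,7]
C2: Y=0.000+0.3315j on G[4,6]
C3: Y=0.000+0.1097j on G[3,7]
R3: Y=0.02079+0.000j on G[6,3]
R4: Y=0.0007246+0.000j on G[0,1]
C4: Y=0.000+0.004576j on G[6,2]
C5: Y=0.000+0.02137j on G[6,5]
R5: Y=0.008065+0.000j on G[6,2]
C6: Y=0.000+0.1452j on G[1,7]
I3: z[2]−=0.0271, z[0]+=0.0271
R6: Y=0.003436+0.000j on G[4,6]
R7: Y=0.2457+0.000j on G[4,5]
V1: row V3−V2=2.15, i_V1 at 3,2
V2: row V4−V7=5.93, i_V2 at 4,7
solve → V1=-10.31-30.13j, V2=-14.84-29.63j, V3=-12.69-29.63j, V4=-7.530-28.55j, V5=-7.622-28.68j, V6=-9.039-27.63j, V7=-13.46-28.55j
aux → i_V1=-0.01059-0.04264j, i_V2=-0.3965-0.7242j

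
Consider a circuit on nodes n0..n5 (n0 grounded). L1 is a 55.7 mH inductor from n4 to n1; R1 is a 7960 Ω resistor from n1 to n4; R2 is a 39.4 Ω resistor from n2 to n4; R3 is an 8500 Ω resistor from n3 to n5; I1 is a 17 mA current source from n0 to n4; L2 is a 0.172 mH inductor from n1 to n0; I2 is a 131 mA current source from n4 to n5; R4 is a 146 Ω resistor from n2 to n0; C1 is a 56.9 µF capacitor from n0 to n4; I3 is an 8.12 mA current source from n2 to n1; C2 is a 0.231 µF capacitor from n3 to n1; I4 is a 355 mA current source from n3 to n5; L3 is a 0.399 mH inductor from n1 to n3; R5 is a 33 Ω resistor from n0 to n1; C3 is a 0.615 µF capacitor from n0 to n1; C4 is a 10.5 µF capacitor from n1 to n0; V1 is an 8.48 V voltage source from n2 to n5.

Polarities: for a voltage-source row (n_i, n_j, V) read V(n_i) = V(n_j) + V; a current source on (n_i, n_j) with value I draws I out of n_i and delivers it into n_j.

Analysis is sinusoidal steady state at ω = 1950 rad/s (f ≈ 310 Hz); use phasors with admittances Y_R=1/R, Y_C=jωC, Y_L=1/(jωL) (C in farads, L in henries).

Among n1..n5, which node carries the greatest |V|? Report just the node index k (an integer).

2

MNA unknowns: 5 node voltages V₁..V_5 plus 1 source current (V1)
L1: Y=0.000-0.009207j on G[4,1]
R1: Y=0.0001256+0.000j on G[1,4]
R2: Y=0.02538+0.000j on G[2,4]
R3: Y=0.0001176+0.000j on G[3,5]
I1: z[0]−=0.017, z[4]+=0.017
L2: Y=0.000-2.982j on G[1,0]
I2: z[4]−=0.131, z[5]+=0.131
R4: Y=0.006849+0.000j on G[2,0]
C1: Y=0.000+0.1110j on G[0,4]
I3: z[2]−=0.00812, z[1]+=0.00812
C2: Y=0.000+0.0004504j on G[3,1]
I4: z[3]−=0.355, z[5]+=0.355
L3: Y=0.000-1.285j on G[1,3]
R5: Y=0.03030+0.000j on G[0,1]
C3: Y=0.000+0.001199j on G[0,1]
C4: Y=0.000+0.02048j on G[1,0]
V1: row V2−V5=8.48, i_V1 at 2,5
solve → V1=-0.0006704-0.1245j, V2=14.91-2.005j, V3=-0.0005234-0.4002j, V4=0.1399-2.553j, V5=6.434-2.005j
aux → i_V1=-0.4852-0.0001888j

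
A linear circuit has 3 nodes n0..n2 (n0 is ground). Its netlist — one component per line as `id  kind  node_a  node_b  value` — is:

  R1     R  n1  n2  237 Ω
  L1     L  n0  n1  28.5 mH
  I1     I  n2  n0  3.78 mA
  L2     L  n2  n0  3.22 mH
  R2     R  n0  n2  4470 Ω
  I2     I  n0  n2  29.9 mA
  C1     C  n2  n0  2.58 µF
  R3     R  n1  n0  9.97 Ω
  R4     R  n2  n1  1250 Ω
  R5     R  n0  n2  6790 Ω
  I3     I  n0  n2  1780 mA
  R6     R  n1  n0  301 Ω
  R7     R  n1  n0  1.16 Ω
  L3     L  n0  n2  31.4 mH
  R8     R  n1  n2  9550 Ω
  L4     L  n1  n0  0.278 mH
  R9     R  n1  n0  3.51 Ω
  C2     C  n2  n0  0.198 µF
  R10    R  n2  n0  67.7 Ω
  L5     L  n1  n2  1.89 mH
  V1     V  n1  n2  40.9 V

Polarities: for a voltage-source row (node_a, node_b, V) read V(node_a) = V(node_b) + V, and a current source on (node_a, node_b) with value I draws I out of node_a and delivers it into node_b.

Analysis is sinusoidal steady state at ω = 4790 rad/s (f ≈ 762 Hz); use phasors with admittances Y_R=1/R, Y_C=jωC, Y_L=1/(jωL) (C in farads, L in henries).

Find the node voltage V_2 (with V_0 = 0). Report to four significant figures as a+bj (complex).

MNA unknowns: 2 node voltages V₁..V_2 plus 1 source current (V1)
R1: Y=0.004219+0.000j on G[1,2]
L1: Y=0.000-0.007325j on G[0,1]
I1: z[2]−=0.00378, z[0]+=0.00378
L2: Y=0.000-0.06483j on G[2,0]
R2: Y=0.0002237+0.000j on G[0,2]
I2: z[0]−=0.0299, z[2]+=0.0299
C1: Y=0.000+0.01236j on G[2,0]
R3: Y=0.1003+0.000j on G[1,0]
R4: Y=0.0008000+0.000j on G[2,1]
R5: Y=0.0001473+0.000j on G[0,2]
I3: z[0]−=1.78, z[2]+=1.78
R6: Y=0.003322+0.000j on G[1,0]
R7: Y=0.8621+0.000j on G[1,0]
L3: Y=0.000-0.006649j on G[0,2]
R8: Y=0.0001047+0.000j on G[1,2]
L4: Y=0.000-0.7510j on G[1,0]
R9: Y=0.2849+0.000j on G[1,0]
C2: Y=0.000+0.0009484j on G[2,0]
R10: Y=0.01477+0.000j on G[2,0]
L5: Y=0.000-0.1105j on G[1,2]
V1: row V1−V2=40.9, i_V1 at 1,2
solve → V1=2.209-0.4546j, V2=-38.69-0.4546j
aux → i_V1=-2.628+6.762j

-38.69-0.4546j V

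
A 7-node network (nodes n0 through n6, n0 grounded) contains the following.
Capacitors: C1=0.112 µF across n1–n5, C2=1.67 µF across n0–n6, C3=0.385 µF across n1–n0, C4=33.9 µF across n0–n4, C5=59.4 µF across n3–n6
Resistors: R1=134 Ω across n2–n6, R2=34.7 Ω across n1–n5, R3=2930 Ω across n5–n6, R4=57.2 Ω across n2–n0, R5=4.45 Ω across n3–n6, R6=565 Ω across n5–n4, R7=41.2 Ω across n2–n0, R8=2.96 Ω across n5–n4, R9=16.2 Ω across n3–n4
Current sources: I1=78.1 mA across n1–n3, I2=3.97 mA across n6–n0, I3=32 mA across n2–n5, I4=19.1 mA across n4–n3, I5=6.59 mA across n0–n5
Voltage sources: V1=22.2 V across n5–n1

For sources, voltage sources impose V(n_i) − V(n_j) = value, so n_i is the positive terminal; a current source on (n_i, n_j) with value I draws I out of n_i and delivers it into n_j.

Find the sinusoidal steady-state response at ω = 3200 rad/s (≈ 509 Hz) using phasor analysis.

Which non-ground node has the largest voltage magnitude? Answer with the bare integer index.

1

Element admittances at ω=3200 rad/s:
  Y(C1) = 0.000+0.0003584j S between n1,n5
  Y(R1) = 0.007463+0.000j S between n2,n6
  Y(R2) = 0.02882+0.000j S between n1,n5
  I1: injects 0.0781 A into n3 (from n1)
  I2: injects 0.00397 A into n0 (from n6)
  Y(R3) = 0.0003413+0.000j S between n5,n6
  Y(C2) = 0.000+0.005344j S between n0,n6
  Y(R4) = 0.01748+0.000j S between n2,n0
  Y(R5) = 0.2247+0.000j S between n3,n6
  Y(R6) = 0.001770+0.000j S between n5,n4
  Y(C3) = 0.000+0.001232j S between n1,n0
  Y(C4) = 0.000+0.1085j S between n0,n4
  I3: injects 0.032 A into n5 (from n2)
  I4: injects 0.0191 A into n3 (from n4)
  Y(C5) = 0.000+0.1901j S between n3,n6
  I5: injects 0.00659 A into n5 (from n0)
  Y(R7) = 0.02427+0.000j S between n2,n0
  Y(R8) = 0.3378+0.000j S between n5,n4
  Y(R9) = 0.06173+0.000j S between n3,n4
  V1: constraint V(n5)−V(n1) = 22.2
Assemble and solve the 7×7 MNA system:
  V(n1)=-22.12-0.09967j  V(n2)=-0.4388-0.03743j  V(n3)=1.457-0.2743j  V(n4)=0.1969-0.1798j  V(n5)=0.08155-0.09967j  V(n6)=1.394-0.2468j
  i(V1)=-0.5615-0.03521j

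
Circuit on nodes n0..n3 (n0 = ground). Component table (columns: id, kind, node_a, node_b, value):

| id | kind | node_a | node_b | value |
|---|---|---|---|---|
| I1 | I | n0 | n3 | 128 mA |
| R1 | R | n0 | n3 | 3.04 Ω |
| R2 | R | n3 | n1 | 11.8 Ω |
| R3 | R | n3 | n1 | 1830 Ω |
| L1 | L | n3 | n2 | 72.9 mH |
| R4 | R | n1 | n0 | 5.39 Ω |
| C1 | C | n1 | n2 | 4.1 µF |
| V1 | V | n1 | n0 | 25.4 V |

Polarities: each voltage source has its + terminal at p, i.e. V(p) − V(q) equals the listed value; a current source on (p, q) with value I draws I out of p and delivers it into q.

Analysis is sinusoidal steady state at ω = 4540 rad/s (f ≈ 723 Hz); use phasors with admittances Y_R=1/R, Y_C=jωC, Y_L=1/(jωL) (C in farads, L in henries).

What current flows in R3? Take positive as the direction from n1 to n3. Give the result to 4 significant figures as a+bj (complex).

MNA unknowns: 3 node voltages V₁..V_3 plus 1 source current (V1)
I1: z[0]−=0.128, z[3]+=0.128
R1: Y=0.3289+0.000j on G[0,3]
R2: Y=0.08475+0.000j on G[3,1]
R3: Y=0.0005464+0.000j on G[3,1]
L1: Y=0.000-0.003021j on G[3,2]
R4: Y=0.1855+0.000j on G[1,0]
C1: Y=0.000+0.01861j on G[1,2]
V1: row V1−V0=25.4, i_V1 at 1,0
solve → V1=25.40+0.000j, V2=29.25+0.03351j, V3=5.540-0.1729j
aux → i_V1=-6.407+0.05688j

0.01085+9.449e-05j A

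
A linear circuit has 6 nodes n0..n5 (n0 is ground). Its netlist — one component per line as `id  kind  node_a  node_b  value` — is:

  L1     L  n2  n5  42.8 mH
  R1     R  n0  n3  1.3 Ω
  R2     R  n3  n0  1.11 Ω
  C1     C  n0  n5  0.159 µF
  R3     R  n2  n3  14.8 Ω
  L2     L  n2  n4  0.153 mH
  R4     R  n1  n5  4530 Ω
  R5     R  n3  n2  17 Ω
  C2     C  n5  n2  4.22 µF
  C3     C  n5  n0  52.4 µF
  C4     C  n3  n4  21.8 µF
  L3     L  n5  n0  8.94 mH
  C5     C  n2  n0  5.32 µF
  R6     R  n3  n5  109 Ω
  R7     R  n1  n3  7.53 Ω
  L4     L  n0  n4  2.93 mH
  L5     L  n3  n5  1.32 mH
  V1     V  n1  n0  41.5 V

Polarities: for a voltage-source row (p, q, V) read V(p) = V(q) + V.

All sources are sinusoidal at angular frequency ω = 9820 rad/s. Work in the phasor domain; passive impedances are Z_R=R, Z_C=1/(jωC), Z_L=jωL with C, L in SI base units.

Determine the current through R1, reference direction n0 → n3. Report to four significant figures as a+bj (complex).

-2.334-0.03421j A

Apply KCL at each of the 5 non-ground nodes and solve the resulting linear system.
Node n1: branches {R4, R7, V1} → V_1 = 41.50+0.000j
Node n2: branches {L1, R3, L2, R5, C2, C5} → V_2 = 2.666-0.1110j
Node n3: branches {R1, R2, R3, R5, C4, R6, R7, L5} → V_3 = 3.034+0.04447j
Node n4: branches {L2, C4, L4} → V_4 = 2.314-0.1715j
Node n5: branches {L1, C1, R4, C2, C3, L3, R6, L5} → V_5 = -0.2754-0.1015j
Source currents: i(V1)=-5.118+0.005883j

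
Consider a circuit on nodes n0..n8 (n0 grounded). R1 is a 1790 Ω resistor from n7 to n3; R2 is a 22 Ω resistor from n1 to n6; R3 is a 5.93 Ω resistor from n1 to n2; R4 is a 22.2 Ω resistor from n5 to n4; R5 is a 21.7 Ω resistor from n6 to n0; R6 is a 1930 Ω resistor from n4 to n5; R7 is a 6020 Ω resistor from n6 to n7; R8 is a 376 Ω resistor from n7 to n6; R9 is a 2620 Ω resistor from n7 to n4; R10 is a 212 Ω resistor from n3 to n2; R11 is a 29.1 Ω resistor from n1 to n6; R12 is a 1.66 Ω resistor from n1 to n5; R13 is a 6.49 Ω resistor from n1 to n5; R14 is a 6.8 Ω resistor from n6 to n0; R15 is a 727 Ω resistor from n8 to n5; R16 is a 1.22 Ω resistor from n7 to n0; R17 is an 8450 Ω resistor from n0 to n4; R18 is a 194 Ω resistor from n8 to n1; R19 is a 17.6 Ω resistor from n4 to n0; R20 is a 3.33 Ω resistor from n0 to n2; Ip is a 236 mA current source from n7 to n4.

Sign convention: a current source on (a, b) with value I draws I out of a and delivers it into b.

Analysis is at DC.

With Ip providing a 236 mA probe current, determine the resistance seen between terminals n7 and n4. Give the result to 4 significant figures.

R_eq = 12.14 Ω

Apply KCL at each of the 8 non-ground nodes and solve the resulting linear system.
Node n1: branches {R2, R3, R11, R12, R13, R18} → V_1 = 0.5324
Node n2: branches {R3, R10, R20} → V_2 = 0.1909
Node n3: branches {R1, R10} → V_3 = 0.1406
Node n4: branches {R4, R6, R9, R17, R19, Ip} → V_4 = 2.580
Node n5: branches {R4, R6, R12, R13, R15} → V_5 = 0.6485
Node n6: branches {R2, R5, R7, R8, R11, R14} → V_6 = 0.1512
Node n7: branches {R1, R7, R8, R9, R16, Ip} → V_7 = -0.2848
Node n8: branches {R15, R18} → V_8 = 0.5569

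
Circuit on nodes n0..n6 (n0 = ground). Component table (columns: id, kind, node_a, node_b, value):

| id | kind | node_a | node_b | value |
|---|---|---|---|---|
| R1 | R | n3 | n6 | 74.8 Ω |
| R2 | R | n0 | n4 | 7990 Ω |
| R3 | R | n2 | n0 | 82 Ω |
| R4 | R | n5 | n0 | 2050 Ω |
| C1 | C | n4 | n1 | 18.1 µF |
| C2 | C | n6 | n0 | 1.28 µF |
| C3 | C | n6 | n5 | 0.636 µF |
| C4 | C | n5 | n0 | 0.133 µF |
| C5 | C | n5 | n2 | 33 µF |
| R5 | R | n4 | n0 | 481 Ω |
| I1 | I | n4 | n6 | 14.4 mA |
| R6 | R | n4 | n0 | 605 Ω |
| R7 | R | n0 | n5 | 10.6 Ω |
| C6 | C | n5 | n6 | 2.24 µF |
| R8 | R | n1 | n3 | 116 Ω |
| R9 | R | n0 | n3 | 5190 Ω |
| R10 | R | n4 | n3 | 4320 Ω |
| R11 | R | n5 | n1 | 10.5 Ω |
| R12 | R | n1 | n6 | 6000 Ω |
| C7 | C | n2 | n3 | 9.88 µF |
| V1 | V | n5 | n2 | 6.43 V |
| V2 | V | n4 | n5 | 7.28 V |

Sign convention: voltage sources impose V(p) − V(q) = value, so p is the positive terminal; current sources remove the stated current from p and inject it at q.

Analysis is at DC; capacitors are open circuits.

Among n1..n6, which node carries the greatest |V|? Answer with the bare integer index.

4

Element admittances at DC:
  Y(R1) = 0.01337 S between n3,n6
  Y(R2) = 0.0001252 S between n0,n4
  Y(R3) = 0.01220 S between n2,n0
  Y(R4) = 0.0004878 S between n5,n0
  Y(C1) = 0.000 S between n4,n1
  Y(C2) = 0.000 S between n6,n0
  Y(C3) = 0.000 S between n6,n5
  Y(C4) = 0.000 S between n5,n0
  Y(C5) = 0.000 S between n5,n2
  Y(R5) = 0.002079 S between n4,n0
  I1: injects 0.0144 A into n6 (from n4)
  Y(R6) = 0.001653 S between n4,n0
  Y(R7) = 0.09434 S between n0,n5
  Y(C6) = 0.000 S between n5,n6
  Y(R8) = 0.008621 S between n1,n3
  Y(R9) = 0.0001927 S between n0,n3
  Y(R10) = 0.0002315 S between n4,n3
  Y(R11) = 0.09524 S between n5,n1
  Y(R12) = 0.0001667 S between n1,n6
  Y(C7) = 0.000 S between n2,n3
  V1: constraint V(n5)−V(n2) = 6.43
  V2: constraint V(n4)−V(n5) = 7.28
Assemble and solve the 8×8 MNA system:
  V(n1)=0.6096  V(n2)=-5.980  V(n3)=2.320  V(n4)=7.730  V(n5)=0.4499  V(n6)=3.363
  i(V1)=-0.07293  i(V2)=-0.04547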